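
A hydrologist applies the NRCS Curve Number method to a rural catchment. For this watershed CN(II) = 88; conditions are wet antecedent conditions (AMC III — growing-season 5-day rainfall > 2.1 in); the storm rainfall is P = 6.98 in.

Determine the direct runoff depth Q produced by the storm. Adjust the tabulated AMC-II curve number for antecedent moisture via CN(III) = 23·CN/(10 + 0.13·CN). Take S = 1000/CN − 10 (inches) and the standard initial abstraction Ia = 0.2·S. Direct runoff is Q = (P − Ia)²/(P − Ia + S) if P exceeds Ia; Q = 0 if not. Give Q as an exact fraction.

Q = 7533719209/1192857050 in ≈ 6.316 in

CN(III) from CN(II)=88: (23·88)/(10 + 0.13·88) = 6325/67 ≈ 94.403
S = 1000/(6325/67) − 10 = 150/253 in ≈ 0.593 in
Initial abstraction Ia = S/5 = (150/253)/5 = 30/253 ≈ 0.119 in
Excess rainfall: 6.980 − 0.119 = 6.861 in; P > Ia so Q > 0
Q = (86797/12650)²/((86797/12650) + 150/253) = (7533719209/160022500)/(94297/12650) = 7533719209/1192857050 in ≈ 6.316 in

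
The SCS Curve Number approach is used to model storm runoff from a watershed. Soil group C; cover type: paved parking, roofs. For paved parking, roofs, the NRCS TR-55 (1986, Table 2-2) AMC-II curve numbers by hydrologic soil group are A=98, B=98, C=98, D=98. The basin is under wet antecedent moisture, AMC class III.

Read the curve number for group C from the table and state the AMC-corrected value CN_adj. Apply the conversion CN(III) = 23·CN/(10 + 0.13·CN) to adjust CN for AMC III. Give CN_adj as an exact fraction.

CN_adj = 112700/1137 ≈ 99.120

NRCS table: paved parking, roofs, soil group C → CN(II) = 98
Adjust CN=98 to AMC III: 23·98/(10 + 0.13·98) → 2254 ÷ (1137/50) = 112700/1137 ≈ 99.120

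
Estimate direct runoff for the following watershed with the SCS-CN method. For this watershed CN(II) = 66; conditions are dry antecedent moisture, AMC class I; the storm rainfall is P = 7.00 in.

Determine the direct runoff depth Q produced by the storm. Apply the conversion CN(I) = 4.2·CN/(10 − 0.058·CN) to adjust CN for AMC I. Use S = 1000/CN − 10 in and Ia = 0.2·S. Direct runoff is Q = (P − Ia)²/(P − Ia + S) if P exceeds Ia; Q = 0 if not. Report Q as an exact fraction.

Dry (AMC I): CN(I) = 4.2·66/(10 − 0.058·66) = (1386/5)/(1543/250) = 69300/1543 ≈ 44.913
Retention S: 1000/CN − 10 with CN=44.913 → S = 8500/693 ≈ 12.266 in
Ia = 0.2·(8500/693) = 1700/693 in ≈ 2.453 in
Excess rainfall: 7.000 − 2.453 = 4.547 in; P > Ia so Q > 0
Q = (3151/693)²/((3151/693) + 8500/693) = (9928801/480249)/(11651/693) = 9928801/8074143 in ≈ 1.230 in

Q = 9928801/8074143 in ≈ 1.230 in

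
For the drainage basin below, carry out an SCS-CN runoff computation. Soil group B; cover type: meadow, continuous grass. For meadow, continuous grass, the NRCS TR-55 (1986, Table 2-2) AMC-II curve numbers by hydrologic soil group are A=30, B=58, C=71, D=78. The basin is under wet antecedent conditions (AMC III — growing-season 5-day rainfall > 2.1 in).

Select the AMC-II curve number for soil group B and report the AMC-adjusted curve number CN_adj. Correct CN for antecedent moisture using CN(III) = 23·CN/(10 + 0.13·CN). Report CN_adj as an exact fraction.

NRCS table: meadow, continuous grass, soil group B → CN(II) = 58
Wet (AMC III): CN(III) = 23·58/(10 + 0.13·58) = 1334/(877/50) = 66700/877 ≈ 76.055

CN_adj = 66700/877 ≈ 76.055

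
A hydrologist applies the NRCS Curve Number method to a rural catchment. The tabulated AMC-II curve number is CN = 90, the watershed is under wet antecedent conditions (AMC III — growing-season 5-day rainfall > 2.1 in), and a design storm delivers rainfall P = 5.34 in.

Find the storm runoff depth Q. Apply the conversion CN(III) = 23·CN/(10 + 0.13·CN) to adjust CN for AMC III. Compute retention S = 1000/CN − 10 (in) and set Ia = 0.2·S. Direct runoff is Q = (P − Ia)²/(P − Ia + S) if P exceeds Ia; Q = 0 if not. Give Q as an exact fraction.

Q = 2945124361/613434150 in ≈ 4.801 in

Adjust CN=90 to AMC III: 23·90/(10 + 0.13·90) → 2070 ÷ (217/10) = 20700/217 ≈ 95.392
Max retention: S = 1000/(20700/217) − 10 = 100/207 in (≈ 0.483 in)
Initial abstraction Ia = S/5 = (100/207)/5 = 20/207 ≈ 0.097 in
P − Ia = 5.340 − 0.097 = 54269/10350 ≈ 5.243 in (> 0, runoff occurs)
Q = (54269/10350)²/((54269/10350) + 100/207) = (2945124361/107122500)/(59269/10350) = 2945124361/613434150 in ≈ 4.801 in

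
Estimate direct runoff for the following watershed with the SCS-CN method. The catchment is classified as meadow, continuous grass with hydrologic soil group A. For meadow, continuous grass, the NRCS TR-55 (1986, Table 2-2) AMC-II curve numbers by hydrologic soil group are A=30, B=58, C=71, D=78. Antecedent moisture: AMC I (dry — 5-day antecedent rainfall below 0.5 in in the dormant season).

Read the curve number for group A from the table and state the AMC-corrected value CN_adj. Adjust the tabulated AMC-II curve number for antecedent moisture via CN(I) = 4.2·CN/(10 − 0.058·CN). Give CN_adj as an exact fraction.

CN_adj = 900/59 ≈ 15.254

NRCS table: meadow, continuous grass, soil group A → CN(II) = 30
CN(I) from CN(II)=30: (4.2·30)/(10 − 0.058·30) = 900/59 ≈ 15.254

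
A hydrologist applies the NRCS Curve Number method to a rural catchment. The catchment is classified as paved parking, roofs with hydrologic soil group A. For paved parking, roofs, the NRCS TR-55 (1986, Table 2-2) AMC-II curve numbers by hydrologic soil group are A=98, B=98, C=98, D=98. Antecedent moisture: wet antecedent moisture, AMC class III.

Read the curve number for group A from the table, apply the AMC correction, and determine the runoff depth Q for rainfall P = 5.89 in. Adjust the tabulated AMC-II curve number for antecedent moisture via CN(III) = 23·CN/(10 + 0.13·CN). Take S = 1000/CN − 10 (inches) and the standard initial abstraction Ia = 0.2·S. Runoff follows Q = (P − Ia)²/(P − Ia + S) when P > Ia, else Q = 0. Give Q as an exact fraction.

NRCS table: paved parking, roofs, soil group A → CN(II) = 98
Wet (AMC III): CN(III) = 23·98/(10 + 0.13·98) = 2254/(1137/50) = 112700/1137 ≈ 99.120
Max retention: S = 1000/(112700/1137) − 10 = 100/1127 in (≈ 0.089 in)
Initial abstraction Ia = S/5 = (100/1127)/5 = 20/1127 ≈ 0.018 in
Since P=5.890 > Ia=0.018: effective rainfall P−Ia = 661803/112700 in
Q: (661803/112700)² ÷ (671803/112700) = 437983210809/75712198100 in (≈ 5.785 in)

Q = 437983210809/75712198100 in ≈ 5.785 in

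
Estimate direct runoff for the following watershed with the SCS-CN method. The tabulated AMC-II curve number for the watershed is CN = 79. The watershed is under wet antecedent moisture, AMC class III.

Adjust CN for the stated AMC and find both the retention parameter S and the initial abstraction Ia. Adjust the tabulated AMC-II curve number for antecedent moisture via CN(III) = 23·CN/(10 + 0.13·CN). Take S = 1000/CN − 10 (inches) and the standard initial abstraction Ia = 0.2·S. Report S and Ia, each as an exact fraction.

Adjust CN=79 to AMC III: 23·79/(10 + 0.13·79) → 1817 ÷ (2027/100) = 181700/2027 ≈ 89.640
Max retention: S = 1000/(181700/2027) − 10 = 2100/1817 in (≈ 1.156 in)
Ia = 0.2S: 0.2·1.156 = 0.231 in (exactly 420/1817)

S = 2100/1817 in ≈ 1.156 in; Ia = 420/1817 in ≈ 0.231 in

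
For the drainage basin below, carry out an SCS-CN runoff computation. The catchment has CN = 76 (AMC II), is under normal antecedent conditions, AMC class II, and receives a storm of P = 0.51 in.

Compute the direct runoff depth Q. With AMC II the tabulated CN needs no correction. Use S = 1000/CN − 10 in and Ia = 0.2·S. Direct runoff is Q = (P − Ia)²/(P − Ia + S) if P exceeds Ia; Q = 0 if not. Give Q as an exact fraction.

Average conditions: CN = 76 (no AMC adjustment).
Max retention: S = 1000/76 − 10 = 60/19 in (≈ 3.158 in)
Ia = 0.2·(60/19) = 12/19 in ≈ 0.632 in
P = 0.510 ≤ Ia = 0.632 in: entire storm abstracted, Q = 0.

Q = 0 in ≈ 0.000 in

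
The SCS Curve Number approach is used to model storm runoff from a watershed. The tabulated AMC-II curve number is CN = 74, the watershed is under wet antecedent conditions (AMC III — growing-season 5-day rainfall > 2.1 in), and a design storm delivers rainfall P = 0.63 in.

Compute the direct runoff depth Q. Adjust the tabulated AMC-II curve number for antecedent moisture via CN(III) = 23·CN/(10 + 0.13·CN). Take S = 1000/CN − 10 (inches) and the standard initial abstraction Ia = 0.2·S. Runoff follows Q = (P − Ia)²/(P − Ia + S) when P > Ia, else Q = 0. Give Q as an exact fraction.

CN(III) from CN(II)=74: (23·74)/(10 + 0.13·74) = 85100/981 ≈ 86.748
Retention S: 1000/CN − 10 with CN=86.748 → S = 1300/851 ≈ 1.528 in
Initial abstraction Ia = S/5 = (1300/851)/5 = 260/851 ≈ 0.306 in
P − Ia = 0.630 − 0.306 = 27613/85100 ≈ 0.324 in (> 0, runoff occurs)
Runoff Q = (P−Ia)²/(P−Ia+S) = (0.324)²/(0.324+1.528) = 762477769/13412866300 ≈ 0.057 in

Q = 762477769/13412866300 in ≈ 0.057 in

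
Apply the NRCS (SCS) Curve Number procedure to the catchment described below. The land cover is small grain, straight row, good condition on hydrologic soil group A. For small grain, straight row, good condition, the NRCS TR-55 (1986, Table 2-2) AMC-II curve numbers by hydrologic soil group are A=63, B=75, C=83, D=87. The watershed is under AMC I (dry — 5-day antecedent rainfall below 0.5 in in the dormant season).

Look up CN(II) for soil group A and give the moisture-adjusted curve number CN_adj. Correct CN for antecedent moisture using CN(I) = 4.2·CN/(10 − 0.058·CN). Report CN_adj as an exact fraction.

CN_adj = 132300/3173 ≈ 41.696

NRCS table: small grain, straight row, good condition, soil group A → CN(II) = 63
CN(I) from CN(II)=63: (4.2·63)/(10 − 0.058·63) = 132300/3173 ≈ 41.696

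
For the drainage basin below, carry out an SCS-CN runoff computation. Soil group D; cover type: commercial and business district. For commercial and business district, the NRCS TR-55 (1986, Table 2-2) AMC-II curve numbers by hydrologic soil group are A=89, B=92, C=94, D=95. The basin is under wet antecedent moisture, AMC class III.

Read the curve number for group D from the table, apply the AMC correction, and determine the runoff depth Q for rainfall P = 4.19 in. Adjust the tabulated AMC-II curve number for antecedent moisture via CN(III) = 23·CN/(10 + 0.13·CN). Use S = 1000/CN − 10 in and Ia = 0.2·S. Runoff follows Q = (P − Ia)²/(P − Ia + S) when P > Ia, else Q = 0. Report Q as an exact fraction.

NRCS table: commercial and business district, soil group D → CN(II) = 95
Wet (AMC III): CN(III) = 23·95/(10 + 0.13·95) = 2185/(447/20) = 43700/447 ≈ 97.763
S = 1000/(43700/447) − 10 = 100/437 in ≈ 0.229 in
Ia = 0.2S: 0.2·0.229 = 0.046 in (exactly 20/437)
P − Ia = 4.190 − 0.046 = 181103/43700 ≈ 4.144 in (> 0, runoff occurs)
Q = (181103/43700)²/((181103/43700) + 100/437) = (32798296609/1909690000)/(191103/43700) = 32798296609/8351201100 in ≈ 3.927 in

Q = 32798296609/8351201100 in ≈ 3.927 in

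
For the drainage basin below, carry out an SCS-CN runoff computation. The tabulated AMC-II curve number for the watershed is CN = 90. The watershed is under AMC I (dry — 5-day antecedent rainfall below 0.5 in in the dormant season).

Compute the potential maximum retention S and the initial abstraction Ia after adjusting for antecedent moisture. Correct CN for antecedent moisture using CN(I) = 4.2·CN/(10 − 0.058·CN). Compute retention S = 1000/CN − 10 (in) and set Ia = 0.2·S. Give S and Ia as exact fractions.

S = 500/189 in ≈ 2.646 in; Ia = 100/189 in ≈ 0.529 in

Dry (AMC I): CN(I) = 4.2·90/(10 − 0.058·90) = 378/(239/50) = 18900/239 ≈ 79.079
Max retention: S = 1000/(18900/239) − 10 = 500/189 in (≈ 2.646 in)
Ia = 0.2·(500/189) = 100/189 in ≈ 0.529 in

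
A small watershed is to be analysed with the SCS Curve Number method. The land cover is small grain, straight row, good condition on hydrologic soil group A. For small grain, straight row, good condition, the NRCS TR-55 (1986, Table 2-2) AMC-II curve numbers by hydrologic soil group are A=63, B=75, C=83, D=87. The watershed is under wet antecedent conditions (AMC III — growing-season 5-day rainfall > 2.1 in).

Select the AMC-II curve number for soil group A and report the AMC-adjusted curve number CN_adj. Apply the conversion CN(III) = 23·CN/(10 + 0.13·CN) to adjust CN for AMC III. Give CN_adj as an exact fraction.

NRCS table: small grain, straight row, good condition, soil group A → CN(II) = 63
CN(III) from CN(II)=63: (23·63)/(10 + 0.13·63) = 144900/1819 ≈ 79.659

CN_adj = 144900/1819 ≈ 79.659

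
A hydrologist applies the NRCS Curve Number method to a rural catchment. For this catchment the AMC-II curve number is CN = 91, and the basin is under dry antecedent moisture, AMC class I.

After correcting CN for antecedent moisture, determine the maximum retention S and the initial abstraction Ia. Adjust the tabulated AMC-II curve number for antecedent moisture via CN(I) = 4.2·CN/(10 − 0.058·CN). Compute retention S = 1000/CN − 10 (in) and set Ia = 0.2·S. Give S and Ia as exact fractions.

S = 1500/637 in ≈ 2.355 in; Ia = 300/637 in ≈ 0.471 in

Dry (AMC I): CN(I) = 4.2·91/(10 − 0.058·91) = (1911/5)/(2361/500) = 63700/787 ≈ 80.940
Retention S: 1000/CN − 10 with CN=80.940 → S = 1500/637 ≈ 2.355 in
Ia = 0.2S: 0.2·2.355 = 0.471 in (exactly 300/637)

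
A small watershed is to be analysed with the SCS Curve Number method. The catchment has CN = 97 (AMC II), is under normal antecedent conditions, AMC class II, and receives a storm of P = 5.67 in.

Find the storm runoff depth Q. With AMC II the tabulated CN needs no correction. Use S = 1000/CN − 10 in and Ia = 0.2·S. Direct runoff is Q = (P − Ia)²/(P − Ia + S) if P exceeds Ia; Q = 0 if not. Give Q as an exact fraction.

Q = 986417067/185590100 in ≈ 5.315 in

Average conditions: CN = 97 (no AMC adjustment).
Retention S: 1000/CN − 10 with CN=97.000 → S = 30/97 ≈ 0.309 in
Initial abstraction Ia = S/5 = (30/97)/5 = 6/97 ≈ 0.062 in
Excess rainfall: 5.670 − 0.062 = 5.608 in; P > Ia so Q > 0
Runoff Q = (P−Ia)²/(P−Ia+S) = (5.608)²/(5.608+0.309) = 986417067/185590100 ≈ 5.315 in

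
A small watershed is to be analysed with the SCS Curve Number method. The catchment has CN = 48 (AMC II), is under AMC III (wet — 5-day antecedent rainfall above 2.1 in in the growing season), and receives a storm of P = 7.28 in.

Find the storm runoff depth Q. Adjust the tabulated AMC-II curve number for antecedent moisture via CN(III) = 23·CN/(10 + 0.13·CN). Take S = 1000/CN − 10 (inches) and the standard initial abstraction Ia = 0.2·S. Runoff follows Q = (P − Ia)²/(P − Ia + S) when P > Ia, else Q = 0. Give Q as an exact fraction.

Adjust CN=48 to AMC III: 23·48/(10 + 0.13·48) → 1104 ÷ (406/25) = 13800/203 ≈ 67.980
Retention S: 1000/CN − 10 with CN=67.980 → S = 325/69 ≈ 4.710 in
Ia = 0.2·(325/69) = 65/69 in ≈ 0.942 in
Excess rainfall: 7.280 − 0.942 = 6.338 in; P > Ia so Q > 0
Runoff Q = (P−Ia)²/(P−Ia+S) = (6.338)²/(6.338+4.710) = 9194653/2528850 ≈ 3.636 in

Q = 9194653/2528850 in ≈ 3.636 in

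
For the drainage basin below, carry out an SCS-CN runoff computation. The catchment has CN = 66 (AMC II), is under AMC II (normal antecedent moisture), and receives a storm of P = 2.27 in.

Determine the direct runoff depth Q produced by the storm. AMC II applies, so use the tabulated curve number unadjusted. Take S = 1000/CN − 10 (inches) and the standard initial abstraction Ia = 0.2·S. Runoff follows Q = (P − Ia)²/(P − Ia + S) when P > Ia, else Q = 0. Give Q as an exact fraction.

CN(II) = 66; AMC II needs no correction.
S = 1000/66 − 10 = 170/33 in ≈ 5.152 in
Ia = 0.2S: 0.2·5.152 = 1.030 in (exactly 34/33)
P − Ia = 2.270 − 1.030 = 4091/3300 ≈ 1.240 in (> 0, runoff occurs)
Q: (4091/3300)² ÷ (21091/3300) = 16736281/69600300 in (≈ 0.240 in)

Q = 16736281/69600300 in ≈ 0.240 in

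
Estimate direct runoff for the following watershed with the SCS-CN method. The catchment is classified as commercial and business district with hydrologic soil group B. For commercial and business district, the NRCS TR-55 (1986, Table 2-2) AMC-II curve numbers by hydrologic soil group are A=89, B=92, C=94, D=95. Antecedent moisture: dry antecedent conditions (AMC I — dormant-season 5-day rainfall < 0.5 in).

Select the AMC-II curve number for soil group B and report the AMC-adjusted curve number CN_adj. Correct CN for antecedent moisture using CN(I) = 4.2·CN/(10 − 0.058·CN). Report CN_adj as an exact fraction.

CN_adj = 48300/583 ≈ 82.847

NRCS table: commercial and business district, soil group B → CN(II) = 92
Adjust CN=92 to AMC I: 4.2·92/(10 − 0.058·92) → (1932/5) ÷ (583/125) = 48300/583 ≈ 82.847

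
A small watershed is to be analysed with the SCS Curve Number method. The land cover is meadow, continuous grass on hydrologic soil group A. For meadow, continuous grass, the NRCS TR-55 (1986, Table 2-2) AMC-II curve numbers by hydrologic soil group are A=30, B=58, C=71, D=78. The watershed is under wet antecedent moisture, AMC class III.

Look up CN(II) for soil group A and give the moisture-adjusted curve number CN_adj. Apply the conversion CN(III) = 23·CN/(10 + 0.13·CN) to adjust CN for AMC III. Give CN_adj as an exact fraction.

CN_adj = 6900/139 ≈ 49.640

NRCS table: meadow, continuous grass, soil group A → CN(II) = 30
Wet (AMC III): CN(III) = 23·30/(10 + 0.13·30) = 690/(139/10) = 6900/139 ≈ 49.640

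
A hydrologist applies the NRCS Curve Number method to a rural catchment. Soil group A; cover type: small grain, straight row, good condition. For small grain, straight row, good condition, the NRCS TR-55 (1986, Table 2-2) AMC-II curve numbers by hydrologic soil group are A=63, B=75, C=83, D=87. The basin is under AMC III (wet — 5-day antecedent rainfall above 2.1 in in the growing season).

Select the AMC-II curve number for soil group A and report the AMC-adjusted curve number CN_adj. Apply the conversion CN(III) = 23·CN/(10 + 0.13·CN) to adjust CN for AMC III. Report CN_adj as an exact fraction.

NRCS table: small grain, straight row, good condition, soil group A → CN(II) = 63
Adjust CN=63 to AMC III: 23·63/(10 + 0.13·63) → 1449 ÷ (1819/100) = 144900/1819 ≈ 79.659

CN_adj = 144900/1819 ≈ 79.659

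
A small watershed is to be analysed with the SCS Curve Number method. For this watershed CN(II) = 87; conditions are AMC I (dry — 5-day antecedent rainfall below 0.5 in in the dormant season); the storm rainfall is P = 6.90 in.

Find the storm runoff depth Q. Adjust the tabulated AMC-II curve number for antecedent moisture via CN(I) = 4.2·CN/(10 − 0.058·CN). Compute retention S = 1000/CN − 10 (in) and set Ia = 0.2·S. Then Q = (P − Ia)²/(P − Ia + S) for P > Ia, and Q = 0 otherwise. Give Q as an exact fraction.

Adjust CN=87 to AMC I: 4.2·87/(10 − 0.058·87) → (1827/5) ÷ (2477/500) = 182700/2477 ≈ 73.759
Max retention: S = 1000/(182700/2477) − 10 = 6500/1827 in (≈ 3.558 in)
Initial abstraction Ia = S/5 = (6500/1827)/5 = 1300/1827 ≈ 0.712 in
Excess rainfall: 6.900 − 0.712 = 6.188 in; P > Ia so Q > 0
Runoff Q = (P−Ia)²/(P−Ia+S) = (6.188)²/(6.188+3.558) = 12783241969/3253211010 ≈ 3.929 in

Q = 12783241969/3253211010 in ≈ 3.929 in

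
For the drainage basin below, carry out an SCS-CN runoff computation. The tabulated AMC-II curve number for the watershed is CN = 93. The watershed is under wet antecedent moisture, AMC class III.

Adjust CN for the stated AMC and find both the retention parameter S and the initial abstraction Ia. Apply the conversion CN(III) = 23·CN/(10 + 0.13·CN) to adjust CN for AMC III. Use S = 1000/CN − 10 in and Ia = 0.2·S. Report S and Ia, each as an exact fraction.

Adjust CN=93 to AMC III: 23·93/(10 + 0.13·93) → 2139 ÷ (2209/100) = 213900/2209 ≈ 96.831
S = 1000/(213900/2209) − 10 = 700/2139 in ≈ 0.327 in
Ia = 0.2S: 0.2·0.327 = 0.065 in (exactly 140/2139)

S = 700/2139 in ≈ 0.327 in; Ia = 140/2139 in ≈ 0.065 in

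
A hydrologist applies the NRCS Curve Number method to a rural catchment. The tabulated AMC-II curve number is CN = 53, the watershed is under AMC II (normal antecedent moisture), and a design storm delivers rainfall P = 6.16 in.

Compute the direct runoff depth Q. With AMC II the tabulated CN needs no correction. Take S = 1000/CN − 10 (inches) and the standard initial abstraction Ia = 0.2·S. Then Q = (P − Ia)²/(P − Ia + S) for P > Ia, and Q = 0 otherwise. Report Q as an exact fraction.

Q = 16889672/11634825 in ≈ 1.452 in

Average conditions: CN = 53 (no AMC adjustment).
Retention S: 1000/CN − 10 with CN=53.000 → S = 470/53 ≈ 8.868 in
Initial abstraction Ia = S/5 = (470/53)/5 = 94/53 ≈ 1.774 in
P − Ia = 6.160 − 1.774 = 5812/1325 ≈ 4.386 in (> 0, runoff occurs)
Q: (5812/1325)² ÷ (17562/1325) = 16889672/11634825 in (≈ 1.452 in)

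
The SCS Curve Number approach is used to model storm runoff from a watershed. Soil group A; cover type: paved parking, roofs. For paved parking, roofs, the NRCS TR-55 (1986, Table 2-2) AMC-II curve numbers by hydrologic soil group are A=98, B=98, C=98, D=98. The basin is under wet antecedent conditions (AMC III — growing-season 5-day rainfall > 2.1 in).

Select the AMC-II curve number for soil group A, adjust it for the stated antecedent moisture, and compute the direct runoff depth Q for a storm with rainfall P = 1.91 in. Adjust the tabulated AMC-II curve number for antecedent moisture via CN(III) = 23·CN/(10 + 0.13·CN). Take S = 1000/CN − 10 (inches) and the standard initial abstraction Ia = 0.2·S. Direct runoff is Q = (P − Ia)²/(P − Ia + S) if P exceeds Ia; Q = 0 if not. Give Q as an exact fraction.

Q = 45478548049/25161063900 in ≈ 1.807 in

NRCS table: paved parking, roofs, soil group A → CN(II) = 98
CN(III) from CN(II)=98: (23·98)/(10 + 0.13·98) = 112700/1137 ≈ 99.120
S = 1000/(112700/1137) − 10 = 100/1127 in ≈ 0.089 in
Ia = 0.2·(100/1127) = 20/1127 in ≈ 0.018 in
P − Ia = 1.910 − 0.018 = 213257/112700 ≈ 1.892 in (> 0, runoff occurs)
Runoff Q = (P−Ia)²/(P−Ia+S) = (1.892)²/(1.892+0.089) = 45478548049/25161063900 ≈ 1.807 in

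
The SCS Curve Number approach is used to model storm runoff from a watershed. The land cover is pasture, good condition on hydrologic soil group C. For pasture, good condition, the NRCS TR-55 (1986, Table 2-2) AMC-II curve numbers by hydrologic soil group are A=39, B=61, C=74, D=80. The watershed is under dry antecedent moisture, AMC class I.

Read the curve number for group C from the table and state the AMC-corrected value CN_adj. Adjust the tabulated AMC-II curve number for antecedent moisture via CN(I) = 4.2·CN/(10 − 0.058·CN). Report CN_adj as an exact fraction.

NRCS table: pasture, good condition, soil group C → CN(II) = 74
CN(I) from CN(II)=74: (4.2·74)/(10 − 0.058·74) = 77700/1427 ≈ 54.450

CN_adj = 77700/1427 ≈ 54.450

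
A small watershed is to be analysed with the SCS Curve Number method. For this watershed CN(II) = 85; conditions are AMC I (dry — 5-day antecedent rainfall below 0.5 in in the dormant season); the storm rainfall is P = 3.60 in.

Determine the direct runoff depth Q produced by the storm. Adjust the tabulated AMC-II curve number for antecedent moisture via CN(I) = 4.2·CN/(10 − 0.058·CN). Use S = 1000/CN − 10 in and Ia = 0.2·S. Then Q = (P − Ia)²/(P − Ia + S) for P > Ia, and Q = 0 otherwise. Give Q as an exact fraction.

CN(I) from CN(II)=85: (4.2·85)/(10 − 0.058·85) = 11900/169 ≈ 70.414
Max retention: S = 1000/(11900/169) − 10 = 500/119 in (≈ 4.202 in)
Ia = 0.2·(500/119) = 100/119 in ≈ 0.840 in
P − Ia = 3.600 − 0.840 = 1642/595 ≈ 2.760 in (> 0, runoff occurs)
Runoff Q = (P−Ia)²/(P−Ia+S) = (2.760)²/(2.760+4.202) = 1348082/1232245 ≈ 1.094 in

Q = 1348082/1232245 in ≈ 1.094 in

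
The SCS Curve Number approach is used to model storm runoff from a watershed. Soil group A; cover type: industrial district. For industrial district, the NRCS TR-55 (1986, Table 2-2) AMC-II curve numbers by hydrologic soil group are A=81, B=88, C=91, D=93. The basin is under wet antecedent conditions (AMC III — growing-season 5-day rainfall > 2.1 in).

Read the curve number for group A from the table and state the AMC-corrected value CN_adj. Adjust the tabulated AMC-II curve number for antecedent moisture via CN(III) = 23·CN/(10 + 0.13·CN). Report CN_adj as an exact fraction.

CN_adj = 186300/2053 ≈ 90.745

NRCS table: industrial district, soil group A → CN(II) = 81
Wet (AMC III): CN(III) = 23·81/(10 + 0.13·81) = 1863/(2053/100) = 186300/2053 ≈ 90.745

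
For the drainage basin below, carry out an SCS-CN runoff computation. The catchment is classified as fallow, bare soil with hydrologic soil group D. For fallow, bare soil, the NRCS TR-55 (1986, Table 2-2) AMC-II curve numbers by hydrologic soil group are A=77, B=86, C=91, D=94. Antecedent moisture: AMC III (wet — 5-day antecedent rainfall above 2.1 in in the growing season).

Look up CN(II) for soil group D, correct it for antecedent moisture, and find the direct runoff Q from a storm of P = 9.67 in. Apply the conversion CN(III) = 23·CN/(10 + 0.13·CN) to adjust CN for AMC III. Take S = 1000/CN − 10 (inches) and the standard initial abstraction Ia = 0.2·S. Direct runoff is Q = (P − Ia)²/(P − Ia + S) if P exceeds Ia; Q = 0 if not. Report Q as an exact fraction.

NRCS table: fallow, bare soil, soil group D → CN(II) = 94
Adjust CN=94 to AMC III: 23·94/(10 + 0.13·94) → 2162 ÷ (1111/50) = 108100/1111 ≈ 97.300
S = 1000/(108100/1111) − 10 = 300/1081 in ≈ 0.278 in
Ia = 0.2S: 0.2·0.278 = 0.056 in (exactly 60/1081)
Since P=9.670 > Ia=0.056: effective rainfall P−Ia = 1039327/108100 in
Q: (1039327/108100)² ÷ (1069327/108100) = 1080200612929/115594248700 in (≈ 9.345 in)

Q = 1080200612929/115594248700 in ≈ 9.345 in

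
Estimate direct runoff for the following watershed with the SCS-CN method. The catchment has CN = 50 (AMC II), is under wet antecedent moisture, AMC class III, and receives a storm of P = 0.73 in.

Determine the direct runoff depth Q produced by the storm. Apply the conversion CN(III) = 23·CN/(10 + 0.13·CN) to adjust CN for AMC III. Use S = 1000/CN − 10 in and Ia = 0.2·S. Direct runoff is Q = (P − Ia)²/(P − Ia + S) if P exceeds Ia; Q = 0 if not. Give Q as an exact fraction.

Adjust CN=50 to AMC III: 23·50/(10 + 0.13·50) → 1150 ÷ (33/2) = 2300/33 ≈ 69.697
Retention S: 1000/CN − 10 with CN=69.697 → S = 100/23 ≈ 4.348 in
Ia = 0.2S: 0.2·4.348 = 0.870 in (exactly 20/23)
P = 0.730 ≤ Ia = 0.870 in: entire storm abstracted, Q = 0.

Q = 0 in ≈ 0.000 in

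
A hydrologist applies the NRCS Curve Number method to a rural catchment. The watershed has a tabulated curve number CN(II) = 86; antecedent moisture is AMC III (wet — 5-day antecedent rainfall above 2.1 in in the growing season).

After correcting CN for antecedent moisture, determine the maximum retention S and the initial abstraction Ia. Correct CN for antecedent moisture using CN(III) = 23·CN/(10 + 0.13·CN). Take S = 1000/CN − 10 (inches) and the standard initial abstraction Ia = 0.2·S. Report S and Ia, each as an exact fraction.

Adjust CN=86 to AMC III: 23·86/(10 + 0.13·86) → 1978 ÷ (1059/50) = 98900/1059 ≈ 93.390
S = 1000/(98900/1059) − 10 = 700/989 in ≈ 0.708 in
Initial abstraction Ia = S/5 = (700/989)/5 = 140/989 ≈ 0.142 in

S = 700/989 in ≈ 0.708 in; Ia = 140/989 in ≈ 0.142 in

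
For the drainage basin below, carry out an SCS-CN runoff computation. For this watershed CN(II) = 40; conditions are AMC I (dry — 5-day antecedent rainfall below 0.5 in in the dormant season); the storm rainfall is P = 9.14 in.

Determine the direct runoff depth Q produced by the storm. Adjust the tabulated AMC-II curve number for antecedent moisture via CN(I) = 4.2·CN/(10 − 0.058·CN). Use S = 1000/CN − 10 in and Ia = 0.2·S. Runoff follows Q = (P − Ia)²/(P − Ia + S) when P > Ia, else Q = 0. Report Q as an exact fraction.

Q = 488601/4619650 in ≈ 0.106 in

Dry (AMC I): CN(I) = 4.2·40/(10 − 0.058·40) = 168/(192/25) = 175/8 ≈ 21.875
Max retention: S = 1000/(175/8) − 10 = 250/7 in (≈ 35.714 in)
Ia = 0.2S: 0.2·35.714 = 7.143 in (exactly 50/7)
Since P=9.140 > Ia=7.143: effective rainfall P−Ia = 699/350 in
Q = (699/350)²/((699/350) + 250/7) = (488601/122500)/(13199/350) = 488601/4619650 in ≈ 0.106 in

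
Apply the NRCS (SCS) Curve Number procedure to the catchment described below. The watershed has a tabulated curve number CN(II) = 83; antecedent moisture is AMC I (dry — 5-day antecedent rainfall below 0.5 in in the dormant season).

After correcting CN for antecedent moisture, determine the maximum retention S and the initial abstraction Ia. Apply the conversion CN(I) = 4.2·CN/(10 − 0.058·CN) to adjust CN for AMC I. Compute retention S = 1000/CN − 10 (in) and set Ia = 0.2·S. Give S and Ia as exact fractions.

S = 8500/1743 in ≈ 4.877 in; Ia = 1700/1743 in ≈ 0.975 in

Dry (AMC I): CN(I) = 4.2·83/(10 − 0.058·83) = (1743/5)/(2593/500) = 174300/2593 ≈ 67.219
Retention S: 1000/CN − 10 with CN=67.219 → S = 8500/1743 ≈ 4.877 in
Ia = 0.2·(8500/1743) = 1700/1743 in ≈ 0.975 in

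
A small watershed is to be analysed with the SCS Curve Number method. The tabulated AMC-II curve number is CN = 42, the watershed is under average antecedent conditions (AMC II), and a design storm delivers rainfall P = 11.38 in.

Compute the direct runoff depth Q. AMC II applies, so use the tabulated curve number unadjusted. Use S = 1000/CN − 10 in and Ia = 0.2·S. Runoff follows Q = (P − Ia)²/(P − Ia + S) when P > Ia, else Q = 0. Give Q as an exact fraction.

Q = 81884401/24726450 in ≈ 3.312 in

AMC II — tabulated CN = 42 applies directly.
Max retention: S = 1000/42 − 10 = 290/21 in (≈ 13.810 in)
Ia = 0.2·(290/21) = 58/21 in ≈ 2.762 in
Since P=11.380 > Ia=2.762: effective rainfall P−Ia = 9049/1050 in
Q = (9049/1050)²/((9049/1050) + 290/21) = (81884401/1102500)/(23549/1050) = 81884401/24726450 in ≈ 3.312 in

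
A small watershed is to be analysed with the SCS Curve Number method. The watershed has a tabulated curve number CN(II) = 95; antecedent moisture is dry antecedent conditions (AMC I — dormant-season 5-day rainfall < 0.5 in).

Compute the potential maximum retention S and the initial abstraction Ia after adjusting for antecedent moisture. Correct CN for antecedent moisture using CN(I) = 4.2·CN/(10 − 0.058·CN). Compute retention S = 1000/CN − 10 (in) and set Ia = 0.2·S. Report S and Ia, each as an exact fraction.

CN(I) from CN(II)=95: (4.2·95)/(10 − 0.058·95) = 39900/449 ≈ 88.864
Max retention: S = 1000/(39900/449) − 10 = 500/399 in (≈ 1.253 in)
Initial abstraction Ia = S/5 = (500/399)/5 = 100/399 ≈ 0.251 in

S = 500/399 in ≈ 1.253 in; Ia = 100/399 in ≈ 0.251 in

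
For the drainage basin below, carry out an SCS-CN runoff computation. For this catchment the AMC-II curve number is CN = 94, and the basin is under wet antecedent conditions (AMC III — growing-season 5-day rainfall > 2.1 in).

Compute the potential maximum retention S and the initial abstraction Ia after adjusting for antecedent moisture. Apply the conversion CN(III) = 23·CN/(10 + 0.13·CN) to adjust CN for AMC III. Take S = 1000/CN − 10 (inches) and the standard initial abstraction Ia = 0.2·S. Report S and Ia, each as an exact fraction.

Adjust CN=94 to AMC III: 23·94/(10 + 0.13·94) → 2162 ÷ (1111/50) = 108100/1111 ≈ 97.300
Max retention: S = 1000/(108100/1111) − 10 = 300/1081 in (≈ 0.278 in)
Ia = 0.2·(300/1081) = 60/1081 in ≈ 0.056 in

S = 300/1081 in ≈ 0.278 in; Ia = 60/1081 in ≈ 0.056 in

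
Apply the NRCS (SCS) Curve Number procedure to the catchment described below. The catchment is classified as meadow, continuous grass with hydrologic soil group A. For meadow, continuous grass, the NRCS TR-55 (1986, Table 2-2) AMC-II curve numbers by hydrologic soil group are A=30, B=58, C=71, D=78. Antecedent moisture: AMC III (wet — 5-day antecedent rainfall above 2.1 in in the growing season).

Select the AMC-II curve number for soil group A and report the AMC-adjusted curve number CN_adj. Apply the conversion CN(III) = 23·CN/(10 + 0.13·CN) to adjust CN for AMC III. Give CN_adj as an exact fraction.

NRCS table: meadow, continuous grass, soil group A → CN(II) = 30
Wet (AMC III): CN(III) = 23·30/(10 + 0.13·30) = 690/(139/10) = 6900/139 ≈ 49.640

CN_adj = 6900/139 ≈ 49.640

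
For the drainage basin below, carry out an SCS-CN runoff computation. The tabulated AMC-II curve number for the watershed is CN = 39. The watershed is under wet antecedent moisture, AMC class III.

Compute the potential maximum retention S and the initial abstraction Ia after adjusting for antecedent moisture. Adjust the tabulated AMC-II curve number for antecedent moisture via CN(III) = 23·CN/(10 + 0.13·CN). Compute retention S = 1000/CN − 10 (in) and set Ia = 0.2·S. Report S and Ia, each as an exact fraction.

Adjust CN=39 to AMC III: 23·39/(10 + 0.13·39) → 897 ÷ (1507/100) = 89700/1507 ≈ 59.522
S = 1000/(89700/1507) − 10 = 6100/897 in ≈ 6.800 in
Initial abstraction Ia = S/5 = (6100/897)/5 = 1220/897 ≈ 1.360 in

S = 6100/897 in ≈ 6.800 in; Ia = 1220/897 in ≈ 1.360 in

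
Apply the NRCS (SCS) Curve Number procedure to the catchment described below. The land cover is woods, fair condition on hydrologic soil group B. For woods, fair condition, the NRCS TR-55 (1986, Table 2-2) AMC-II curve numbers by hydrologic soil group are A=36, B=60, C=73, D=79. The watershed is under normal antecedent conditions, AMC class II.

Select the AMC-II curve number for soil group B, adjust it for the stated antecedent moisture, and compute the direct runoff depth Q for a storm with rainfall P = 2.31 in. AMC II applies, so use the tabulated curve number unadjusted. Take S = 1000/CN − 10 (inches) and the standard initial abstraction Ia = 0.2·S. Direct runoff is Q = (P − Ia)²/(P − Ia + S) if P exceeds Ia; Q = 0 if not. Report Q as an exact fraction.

NRCS table: woods, fair condition, soil group B → CN(II) = 60
Average conditions: CN = 60 (no AMC adjustment).
S = 1000/60 − 10 = 20/3 in ≈ 6.667 in
Ia = 0.2S: 0.2·6.667 = 1.333 in (exactly 4/3)
Since P=2.310 > Ia=1.333: effective rainfall P−Ia = 293/300 in
Q = (293/300)²/((293/300) + 20/3) = (85849/90000)/(2293/300) = 85849/687900 in ≈ 0.125 in

Q = 85849/687900 in ≈ 0.125 in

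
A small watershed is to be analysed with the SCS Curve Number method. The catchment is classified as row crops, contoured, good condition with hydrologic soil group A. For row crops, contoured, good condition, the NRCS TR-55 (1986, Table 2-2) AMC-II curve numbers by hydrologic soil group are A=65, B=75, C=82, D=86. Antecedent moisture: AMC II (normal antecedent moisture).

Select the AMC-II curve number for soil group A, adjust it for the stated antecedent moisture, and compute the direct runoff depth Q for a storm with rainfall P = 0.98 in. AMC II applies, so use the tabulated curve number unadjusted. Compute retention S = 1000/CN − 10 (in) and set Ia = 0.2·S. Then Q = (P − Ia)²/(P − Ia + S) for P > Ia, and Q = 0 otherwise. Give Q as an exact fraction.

NRCS table: row crops, contoured, good condition, soil group A → CN(II) = 65
CN(II) = 65; AMC II needs no correction.
Max retention: S = 1000/65 − 10 = 70/13 in (≈ 5.385 in)
Initial abstraction Ia = S/5 = (70/13)/5 = 14/13 ≈ 1.077 in
P = 0.980 ≤ Ia = 1.077 in: entire storm abstracted, Q = 0.

Q = 0 in ≈ 0.000 in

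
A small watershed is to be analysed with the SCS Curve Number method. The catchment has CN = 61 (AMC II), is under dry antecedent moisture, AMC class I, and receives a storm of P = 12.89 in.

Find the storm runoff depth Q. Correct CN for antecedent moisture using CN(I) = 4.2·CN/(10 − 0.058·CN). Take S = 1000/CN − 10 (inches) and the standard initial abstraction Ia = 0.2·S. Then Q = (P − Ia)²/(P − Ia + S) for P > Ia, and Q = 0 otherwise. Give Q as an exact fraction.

Dry (AMC I): CN(I) = 4.2·61/(10 − 0.058·61) = (1281/5)/(3231/500) = 42700/1077 ≈ 39.647
Retention S: 1000/CN − 10 with CN=39.647 → S = 6500/427 ≈ 15.222 in
Ia = 0.2S: 0.2·15.222 = 3.044 in (exactly 1300/427)
P − Ia = 12.890 − 3.044 = 420403/42700 ≈ 9.846 in (> 0, runoff occurs)
Q: (420403/42700)² ÷ (1070403/42700) = 176738682409/45706208100 in (≈ 3.867 in)

Q = 176738682409/45706208100 in ≈ 3.867 in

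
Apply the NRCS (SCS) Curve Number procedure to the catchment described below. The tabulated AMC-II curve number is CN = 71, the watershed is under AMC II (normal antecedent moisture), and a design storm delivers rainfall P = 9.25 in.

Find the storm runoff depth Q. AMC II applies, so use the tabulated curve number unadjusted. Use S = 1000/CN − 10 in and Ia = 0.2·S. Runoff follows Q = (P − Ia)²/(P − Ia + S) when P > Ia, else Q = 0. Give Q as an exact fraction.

Q = 1147205/201924 in ≈ 5.681 in

AMC II — tabulated CN = 71 applies directly.
Retention S: 1000/CN − 10 with CN=71.000 → S = 290/71 ≈ 4.085 in
Initial abstraction Ia = S/5 = (290/71)/5 = 58/71 ≈ 0.817 in
Since P=9.250 > Ia=0.817: effective rainfall P−Ia = 2395/284 in
Q: (2395/284)² ÷ (3555/284) = 1147205/201924 in (≈ 5.681 in)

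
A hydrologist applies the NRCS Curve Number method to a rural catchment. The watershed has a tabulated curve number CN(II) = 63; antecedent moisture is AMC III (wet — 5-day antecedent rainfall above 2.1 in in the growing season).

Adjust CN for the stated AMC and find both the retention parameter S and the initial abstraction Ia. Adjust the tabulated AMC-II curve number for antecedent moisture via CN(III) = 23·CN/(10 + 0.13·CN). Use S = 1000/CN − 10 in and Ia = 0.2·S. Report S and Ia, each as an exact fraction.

S = 3700/1449 in ≈ 2.553 in; Ia = 740/1449 in ≈ 0.511 in

CN(III) from CN(II)=63: (23·63)/(10 + 0.13·63) = 144900/1819 ≈ 79.659
Max retention: S = 1000/(144900/1819) − 10 = 3700/1449 in (≈ 2.553 in)
Initial abstraction Ia = S/5 = (3700/1449)/5 = 740/1449 ≈ 0.511 in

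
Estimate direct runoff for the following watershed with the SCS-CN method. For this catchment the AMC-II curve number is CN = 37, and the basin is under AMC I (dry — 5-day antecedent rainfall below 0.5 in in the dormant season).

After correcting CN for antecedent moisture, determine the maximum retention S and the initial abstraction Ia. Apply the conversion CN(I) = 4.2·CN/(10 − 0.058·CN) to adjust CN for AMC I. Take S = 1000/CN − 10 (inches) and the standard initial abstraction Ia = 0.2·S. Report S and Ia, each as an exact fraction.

Adjust CN=37 to AMC I: 4.2·37/(10 − 0.058·37) → (777/5) ÷ (3927/500) = 3700/187 ≈ 19.786
Retention S: 1000/CN − 10 with CN=19.786 → S = 1500/37 ≈ 40.541 in
Initial abstraction Ia = S/5 = (1500/37)/5 = 300/37 ≈ 8.108 in

S = 1500/37 in ≈ 40.541 in; Ia = 300/37 in ≈ 8.108 in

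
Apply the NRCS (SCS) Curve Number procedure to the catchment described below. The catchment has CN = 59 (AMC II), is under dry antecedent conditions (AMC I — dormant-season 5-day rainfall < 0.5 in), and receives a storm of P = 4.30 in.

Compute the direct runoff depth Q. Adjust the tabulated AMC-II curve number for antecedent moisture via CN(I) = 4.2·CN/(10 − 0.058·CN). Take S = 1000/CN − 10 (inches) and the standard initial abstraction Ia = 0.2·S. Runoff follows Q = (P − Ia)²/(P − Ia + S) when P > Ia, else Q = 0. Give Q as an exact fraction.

Q = 150724729/2692062030 in ≈ 0.056 in

Dry (AMC I): CN(I) = 4.2·59/(10 − 0.058·59) = (1239/5)/(3289/500) = 123900/3289 ≈ 37.671
Retention S: 1000/CN − 10 with CN=37.671 → S = 20500/1239 ≈ 16.546 in
Ia = 0.2S: 0.2·16.546 = 3.309 in (exactly 4100/1239)
Since P=4.300 > Ia=3.309: effective rainfall P−Ia = 12277/12390 in
Q = (12277/12390)²/((12277/12390) + 20500/1239) = (150724729/153512100)/(217277/12390) = 150724729/2692062030 in ≈ 0.056 in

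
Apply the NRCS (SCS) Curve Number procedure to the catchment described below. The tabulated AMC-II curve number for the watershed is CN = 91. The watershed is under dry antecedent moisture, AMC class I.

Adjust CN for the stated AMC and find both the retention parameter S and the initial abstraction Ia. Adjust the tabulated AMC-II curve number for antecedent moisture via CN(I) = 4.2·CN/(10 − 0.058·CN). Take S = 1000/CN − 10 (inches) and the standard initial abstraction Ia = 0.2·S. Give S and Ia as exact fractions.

S = 1500/637 in ≈ 2.355 in; Ia = 300/637 in ≈ 0.471 in

Adjust CN=91 to AMC I: 4.2·91/(10 − 0.058·91) → (1911/5) ÷ (2361/500) = 63700/787 ≈ 80.940
Max retention: S = 1000/(63700/787) − 10 = 1500/637 in (≈ 2.355 in)
Ia = 0.2·(1500/637) = 300/637 in ≈ 0.471 in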